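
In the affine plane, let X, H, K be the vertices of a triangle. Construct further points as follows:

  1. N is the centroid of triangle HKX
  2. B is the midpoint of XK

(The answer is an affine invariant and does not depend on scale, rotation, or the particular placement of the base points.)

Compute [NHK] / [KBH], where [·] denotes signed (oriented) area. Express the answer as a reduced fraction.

Assign X = (0, 0), H = (1, 0), K = (0, 1) — the answer is frame-independent, so this choice is without loss of generality.
1. N is the centroid of triangle HKX ⇒ N = (1/3, 1/3)
2. B is the midpoint of XK ⇒ B = (0, 1/2)
2·[NHK] = 1/3, 2·[KBH] = 1/2
[NHK]:[KBH] = 1/3:1/2 = 2/3

[NHK]:[KBH] = 2/3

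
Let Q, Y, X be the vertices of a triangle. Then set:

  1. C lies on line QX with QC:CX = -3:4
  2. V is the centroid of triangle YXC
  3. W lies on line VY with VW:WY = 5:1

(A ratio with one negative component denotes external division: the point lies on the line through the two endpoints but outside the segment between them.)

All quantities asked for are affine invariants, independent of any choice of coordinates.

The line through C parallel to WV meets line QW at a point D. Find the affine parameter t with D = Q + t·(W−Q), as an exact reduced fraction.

Work in coordinates with Q = (0, 0), Y = (1, 0), X = (0, 1).
1. C lies on line QX with QC:CX = -3:4 ⇒ C = (0, -3)
2. V is the centroid of triangle YXC ⇒ V = (1/3, -2/3)
3. W lies on line VY with VW:WY = 5:1 ⇒ W = (8/9, -1/9)
through C parallel to WV: direction (-5/9, -5/9); meets QW at D = (8/3, -1/3)
D = Q + t·(W−Q) with t = 3

t = 3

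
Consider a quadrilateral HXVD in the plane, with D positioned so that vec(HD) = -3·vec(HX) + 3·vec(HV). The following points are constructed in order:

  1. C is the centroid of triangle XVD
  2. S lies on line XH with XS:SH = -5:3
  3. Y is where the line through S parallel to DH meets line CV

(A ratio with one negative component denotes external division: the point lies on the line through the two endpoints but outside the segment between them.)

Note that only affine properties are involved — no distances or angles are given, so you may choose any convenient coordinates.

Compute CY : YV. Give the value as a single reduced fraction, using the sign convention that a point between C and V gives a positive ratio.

CY:YV = -13/15

Work in coordinates with H = (0, 0), X = (1, 0), V = (0, 1), D = (-3, 3).
1. C is the centroid of triangle XVD ⇒ C = (-2/3, 4/3)
2. S lies on line XH with XS:SH = -5:3 ⇒ S = (-3/2, 0)
3. Y is where the line through S parallel to DH meets line CV ⇒ Y = (-5, 7/2)
Y = C + t·(V−C) with t = -13/2, so CY:YV = t:(1−t) = -13/2:15/2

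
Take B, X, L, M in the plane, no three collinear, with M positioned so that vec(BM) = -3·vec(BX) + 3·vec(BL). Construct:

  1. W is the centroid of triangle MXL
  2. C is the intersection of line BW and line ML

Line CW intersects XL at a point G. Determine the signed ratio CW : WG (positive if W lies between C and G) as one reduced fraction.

Assign B = (0, 0), X = (1, 0), L = (0, 1), M = (-3, 3) — the answer is frame-independent, so this choice is without loss of generality.
1. W is the centroid of triangle MXL ⇒ W = (-2/3, 4/3)
2. C is the intersection of line BW and line ML ⇒ C = (-3/4, 3/2)
line CW meets XL at G = (-1, 2)
W = C + t·(G−C) with t = -1/3, so CW:WG = -1/3:4/3

CW:WG = -1/4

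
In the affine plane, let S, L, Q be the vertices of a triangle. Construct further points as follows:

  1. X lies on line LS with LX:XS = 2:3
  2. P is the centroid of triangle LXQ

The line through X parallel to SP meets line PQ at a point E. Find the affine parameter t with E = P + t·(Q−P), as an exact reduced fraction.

t = -3/8

Work in coordinates with S = (0, 0), L = (1, 0), Q = (0, 1).
1. X lies on line LS with LX:XS = 2:3 ⇒ X = (3/5, 0)
2. P is the centroid of triangle LXQ ⇒ P = (8/15, 1/3)
through X parallel to SP: direction (8/15, 1/3); meets PQ at E = (11/15, 1/12)
E = P + t·(Q−P) with t = -3/8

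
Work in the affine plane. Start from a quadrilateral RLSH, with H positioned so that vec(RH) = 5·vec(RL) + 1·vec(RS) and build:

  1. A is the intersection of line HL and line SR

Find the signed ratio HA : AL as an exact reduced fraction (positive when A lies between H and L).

Choose coordinates R = (0, 0), L = (1, 0), S = (0, 1), H = (5, 1).
1. A is the intersection of line HL and line SR ⇒ A = (0, -1/4)
A = H + t·(L−H) with t = 5/4, so HA:AL = t:(1−t) = 5/4:-1/4

HA:AL = -5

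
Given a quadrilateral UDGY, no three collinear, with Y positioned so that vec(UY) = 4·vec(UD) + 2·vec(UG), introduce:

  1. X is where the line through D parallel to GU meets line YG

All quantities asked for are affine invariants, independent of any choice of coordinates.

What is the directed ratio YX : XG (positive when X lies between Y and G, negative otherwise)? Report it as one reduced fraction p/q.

YX:XG = 3

Assign U = (0, 0), D = (1, 0), G = (0, 1), Y = (4, 2) — the answer is frame-independent, so this choice is without loss of generality.
1. X is where the line through D parallel to GU meets line YG ⇒ X = (1, 5/4)
X = Y + t·(G−Y) with t = 3/4, so YX:XG = t:(1−t) = 3/4:1/4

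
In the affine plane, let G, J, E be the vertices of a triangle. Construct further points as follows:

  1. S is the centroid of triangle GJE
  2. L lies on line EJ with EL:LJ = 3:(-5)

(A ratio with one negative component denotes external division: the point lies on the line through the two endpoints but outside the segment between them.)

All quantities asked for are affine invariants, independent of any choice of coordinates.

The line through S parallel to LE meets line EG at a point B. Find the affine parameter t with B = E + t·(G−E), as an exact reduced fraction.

Set G = (0, 0), J = (1, 0), E = (0, 1); any affine frame gives the same invariant.
1. S is the centroid of triangle GJE ⇒ S = (1/3, 1/3)
2. L lies on line EJ with EL:LJ = 3:(-5) ⇒ L = (-3/2, 5/2)
through S parallel to LE: direction (3/2, -3/2); meets EG at B = (0, 2/3)
B = E + t·(G−E) with t = 1/3

t = 1/3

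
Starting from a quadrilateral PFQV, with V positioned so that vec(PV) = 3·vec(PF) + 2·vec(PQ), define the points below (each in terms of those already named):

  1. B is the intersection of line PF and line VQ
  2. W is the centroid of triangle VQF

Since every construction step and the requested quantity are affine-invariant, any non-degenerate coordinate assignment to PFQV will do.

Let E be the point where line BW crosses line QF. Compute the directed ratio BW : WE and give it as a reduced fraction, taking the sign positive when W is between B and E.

BW:WE = -4

Assign P = (0, 0), F = (1, 0), Q = (0, 1), V = (3, 2) — the answer is frame-independent, so this choice is without loss of generality.
1. B is the intersection of line PF and line VQ ⇒ B = (-3, 0)
2. W is the centroid of triangle VQF ⇒ W = (4/3, 1)
line BW meets QF at E = (1/4, 3/4)
W = B + t·(E−B) with t = 4/3, so BW:WE = 4/3:-1/3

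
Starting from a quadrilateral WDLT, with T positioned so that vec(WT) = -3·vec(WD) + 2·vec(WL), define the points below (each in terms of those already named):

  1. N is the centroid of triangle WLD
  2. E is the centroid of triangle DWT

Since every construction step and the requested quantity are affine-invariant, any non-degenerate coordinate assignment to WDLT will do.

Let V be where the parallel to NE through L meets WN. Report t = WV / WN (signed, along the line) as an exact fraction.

Assign W = (0, 0), D = (1, 0), L = (0, 1), T = (-3, 2) — the answer is frame-independent, so this choice is without loss of generality.
1. N is the centroid of triangle WLD ⇒ N = (1/3, 1/3)
2. E is the centroid of triangle DWT ⇒ E = (-2/3, 2/3)
through L parallel to NE: direction (-1, 1/3); meets WN at V = (3/4, 3/4)
V = W + t·(N−W) with t = 9/4

t = 9/4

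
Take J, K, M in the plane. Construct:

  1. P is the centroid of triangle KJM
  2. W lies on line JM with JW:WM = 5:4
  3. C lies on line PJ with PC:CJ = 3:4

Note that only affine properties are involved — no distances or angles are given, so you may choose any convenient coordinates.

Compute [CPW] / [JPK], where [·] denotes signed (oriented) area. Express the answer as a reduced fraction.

Set J = (0, 0), K = (1, 0), M = (0, 1); any affine frame gives the same invariant.
1. P is the centroid of triangle KJM ⇒ P = (1/3, 1/3)
2. W lies on line JM with JW:WM = 5:4 ⇒ W = (0, 5/9)
3. C lies on line PJ with PC:CJ = 3:4 ⇒ C = (4/21, 4/21)
2·[CPW] = 5/63, 2·[JPK] = -1/3
[CPW]:[JPK] = 5/63:-1/3 = -5/21

[CPW]:[JPK] = -5/21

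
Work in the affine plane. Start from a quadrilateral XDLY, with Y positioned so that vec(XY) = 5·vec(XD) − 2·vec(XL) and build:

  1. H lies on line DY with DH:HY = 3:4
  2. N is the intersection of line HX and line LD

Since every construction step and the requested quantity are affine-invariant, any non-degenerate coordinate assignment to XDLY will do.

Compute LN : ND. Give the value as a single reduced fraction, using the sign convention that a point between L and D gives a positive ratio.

Set X = (0, 0), D = (1, 0), L = (0, 1), Y = (5, -2); any affine frame gives the same invariant.
1. H lies on line DY with DH:HY = 3:4 ⇒ H = (19/7, -6/7)
2. N is the intersection of line HX and line LD ⇒ N = (19/13, -6/13)
N = L + t·(D−L) with t = 19/13, so LN:ND = t:(1−t) = 19/13:-6/13

LN:ND = -19/6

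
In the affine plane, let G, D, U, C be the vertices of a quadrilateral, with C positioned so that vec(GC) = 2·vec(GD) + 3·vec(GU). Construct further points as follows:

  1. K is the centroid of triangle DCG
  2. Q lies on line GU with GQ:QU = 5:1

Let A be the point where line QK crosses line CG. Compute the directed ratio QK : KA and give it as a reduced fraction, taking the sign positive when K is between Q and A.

Set G = (0, 0), D = (1, 0), U = (0, 1), C = (2, 3); any affine frame gives the same invariant.
1. K is the centroid of triangle DCG ⇒ K = (1, 1)
2. Q lies on line GU with GQ:QU = 5:1 ⇒ Q = (0, 5/6)
line QK meets CG at A = (5/8, 15/16)
K = Q + t·(A−Q) with t = 8/5, so QK:KA = 8/5:-3/5

QK:KA = -8/3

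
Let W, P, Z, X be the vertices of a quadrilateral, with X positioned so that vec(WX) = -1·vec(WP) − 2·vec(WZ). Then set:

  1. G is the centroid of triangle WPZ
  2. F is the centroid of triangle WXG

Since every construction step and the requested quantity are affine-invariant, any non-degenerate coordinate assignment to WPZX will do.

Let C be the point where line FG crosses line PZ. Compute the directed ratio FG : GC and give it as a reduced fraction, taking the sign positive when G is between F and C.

Set W = (0, 0), P = (1, 0), Z = (0, 1), X = (-1, -2); any affine frame gives the same invariant.
1. G is the centroid of triangle WPZ ⇒ G = (1/3, 1/3)
2. F is the centroid of triangle WXG ⇒ F = (-2/9, -5/9)
line FG meets PZ at C = (6/13, 7/13)
G = F + t·(C−F) with t = 13/16, so FG:GC = 13/16:3/16

FG:GC = 13/3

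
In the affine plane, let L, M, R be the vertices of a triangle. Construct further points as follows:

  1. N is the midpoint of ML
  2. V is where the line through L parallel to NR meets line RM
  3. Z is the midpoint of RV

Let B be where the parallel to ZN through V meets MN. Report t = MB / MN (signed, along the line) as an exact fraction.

Choose coordinates L = (0, 0), M = (1, 0), R = (0, 1).
1. N is the midpoint of ML ⇒ N = (1/2, 0)
2. V is where the line through L parallel to NR meets line RM ⇒ V = (-1, 2)
3. Z is the midpoint of RV ⇒ Z = (-1/2, 3/2)
through V parallel to ZN: direction (1, -3/2); meets MN at B = (1/3, 0)
B = M + t·(N−M) with t = 4/3

t = 4/3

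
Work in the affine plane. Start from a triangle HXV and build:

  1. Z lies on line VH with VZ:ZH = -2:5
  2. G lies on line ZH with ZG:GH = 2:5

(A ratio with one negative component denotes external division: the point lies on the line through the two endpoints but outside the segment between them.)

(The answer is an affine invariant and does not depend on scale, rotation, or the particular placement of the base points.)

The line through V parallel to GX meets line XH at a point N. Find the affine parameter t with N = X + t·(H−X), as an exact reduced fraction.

Choose coordinates H = (0, 0), X = (1, 0), V = (0, 1).
1. Z lies on line VH with VZ:ZH = -2:5 ⇒ Z = (0, 5/3)
2. G lies on line ZH with ZG:GH = 2:5 ⇒ G = (0, 25/21)
through V parallel to GX: direction (1, -25/21); meets XH at N = (21/25, 0)
N = X + t·(H−X) with t = 4/25

t = 4/25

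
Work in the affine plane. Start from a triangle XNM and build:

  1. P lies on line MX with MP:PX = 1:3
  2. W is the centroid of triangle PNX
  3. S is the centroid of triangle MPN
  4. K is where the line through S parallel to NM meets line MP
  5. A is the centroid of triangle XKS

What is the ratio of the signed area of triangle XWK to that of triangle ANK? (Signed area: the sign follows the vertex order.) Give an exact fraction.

[XWK]:[ANK] = 33/34

Choose coordinates X = (0, 0), N = (1, 0), M = (0, 1).
1. P lies on line MX with MP:PX = 1:3 ⇒ P = (0, 3/4)
2. W is the centroid of triangle PNX ⇒ W = (1/3, 1/4)
3. S is the centroid of triangle MPN ⇒ S = (1/3, 7/12)
4. K is where the line through S parallel to NM meets line MP ⇒ K = (0, 11/12)
5. A is the centroid of triangle XKS ⇒ A = (1/9, 1/2)
2·[XWK] = 11/36, 2·[ANK] = 17/54
[XWK]:[ANK] = 11/36:17/54 = 33/34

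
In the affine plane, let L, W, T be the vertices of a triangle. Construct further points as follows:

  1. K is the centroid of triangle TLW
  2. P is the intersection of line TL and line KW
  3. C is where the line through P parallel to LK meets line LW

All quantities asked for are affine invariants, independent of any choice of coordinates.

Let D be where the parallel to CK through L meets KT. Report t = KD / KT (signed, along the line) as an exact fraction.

Set L = (0, 0), W = (1, 0), T = (0, 1); any affine frame gives the same invariant.
1. K is the centroid of triangle TLW ⇒ K = (1/3, 1/3)
2. P is the intersection of line TL and line KW ⇒ P = (0, 1/2)
3. C is where the line through P parallel to LK meets line LW ⇒ C = (-1/2, 0)
through L parallel to CK: direction (5/6, 1/3); meets KT at D = (5/12, 1/6)
D = K + t·(T−K) with t = -1/4

t = -1/4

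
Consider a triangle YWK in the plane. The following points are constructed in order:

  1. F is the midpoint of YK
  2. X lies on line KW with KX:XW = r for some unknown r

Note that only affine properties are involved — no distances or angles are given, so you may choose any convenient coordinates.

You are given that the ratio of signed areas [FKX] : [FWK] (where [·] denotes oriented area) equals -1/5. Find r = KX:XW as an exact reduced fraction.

Set Y = (0, 0), W = (1, 0), K = (0, 1); any affine frame gives the same invariant.
1. F is the midpoint of YK ⇒ F = (0, 1/2)
2. With KX:XW = r, write λ = r/(r+1) so X = K + λ·(W−K); X is affine-linear in λ
Every point depending on X is an affine combination of X and λ-independent points, so each such coordinate is linear in λ; the λ² term in each signed area is a multiple of (W−K)×(W−K) = 0, so 2·[FKX] and 2·[FWK] are each linear in λ. Evaluating at λ=0 and λ=1:
  2·[FKX] = -1/2·λ,   2·[FWK] = 1/2
So [FKX]:[FWK] = (-1/2·λ) / (1/2). Setting this equal to -1/5:
  -1/2·λ = -1/5·(1/2)  ⇒  λ = 1/5
Then r = λ/(1−λ) = (1/5)/(4/5) = 1/4. Check: with r = 1/4, X = (1/5, 4/5) and [FKX]:[FWK] = -1/5 as required.

r = 1/4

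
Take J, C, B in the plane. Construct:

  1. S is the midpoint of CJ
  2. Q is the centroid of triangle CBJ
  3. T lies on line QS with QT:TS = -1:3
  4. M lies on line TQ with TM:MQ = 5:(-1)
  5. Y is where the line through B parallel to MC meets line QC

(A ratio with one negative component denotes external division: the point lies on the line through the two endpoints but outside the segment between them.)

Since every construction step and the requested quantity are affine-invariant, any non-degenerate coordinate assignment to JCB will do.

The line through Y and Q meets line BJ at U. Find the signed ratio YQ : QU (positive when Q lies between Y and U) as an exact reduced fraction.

YQ:QU = -32

Work in coordinates with J = (0, 0), C = (1, 0), B = (0, 1).
1. S is the midpoint of CJ ⇒ S = (1/2, 0)
2. Q is the centroid of triangle CBJ ⇒ Q = (1/3, 1/3)
3. T lies on line QS with QT:TS = -1:3 ⇒ T = (1/4, 1/2)
4. M lies on line TQ with TM:MQ = 5:(-1) ⇒ M = (17/48, 7/24)
5. Y is where the line through B parallel to MC meets line QC ⇒ Y = (-31/3, 17/3)
line YQ meets BJ at U = (0, 1/2)
Q = Y + t·(U−Y) with t = 32/31, so YQ:QU = 32/31:-1/31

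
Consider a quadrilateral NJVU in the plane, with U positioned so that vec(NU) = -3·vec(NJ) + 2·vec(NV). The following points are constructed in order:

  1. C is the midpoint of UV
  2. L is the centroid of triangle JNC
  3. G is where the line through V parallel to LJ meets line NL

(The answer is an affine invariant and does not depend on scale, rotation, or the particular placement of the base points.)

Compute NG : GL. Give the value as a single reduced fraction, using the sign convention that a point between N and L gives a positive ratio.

Work in coordinates with N = (0, 0), J = (1, 0), V = (0, 1), U = (-3, 2).
1. C is the midpoint of UV ⇒ C = (-3/2, 3/2)
2. L is the centroid of triangle JNC ⇒ L = (-1/6, 1/2)
3. G is where the line through V parallel to LJ meets line NL ⇒ G = (-7/18, 7/6)
G = N + t·(L−N) with t = 7/3, so NG:GL = t:(1−t) = 7/3:-4/3

NG:GL = -7/4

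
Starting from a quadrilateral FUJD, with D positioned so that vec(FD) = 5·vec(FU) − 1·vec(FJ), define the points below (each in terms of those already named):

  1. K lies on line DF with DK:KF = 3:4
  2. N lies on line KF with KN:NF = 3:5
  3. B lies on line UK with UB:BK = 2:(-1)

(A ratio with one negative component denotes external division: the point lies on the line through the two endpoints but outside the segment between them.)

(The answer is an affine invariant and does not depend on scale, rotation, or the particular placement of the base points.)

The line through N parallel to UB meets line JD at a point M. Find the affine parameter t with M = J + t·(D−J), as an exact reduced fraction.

t = 7/4

Choose coordinates F = (0, 0), U = (1, 0), J = (0, 1), D = (5, -1).
1. K lies on line DF with DK:KF = 3:4 ⇒ K = (20/7, -4/7)
2. N lies on line KF with KN:NF = 3:5 ⇒ N = (25/14, -5/14)
3. B lies on line UK with UB:BK = 2:(-1) ⇒ B = (33/7, -8/7)
through N parallel to UB: direction (26/7, -8/7); meets JD at M = (35/4, -5/2)
M = J + t·(D−J) with t = 7/4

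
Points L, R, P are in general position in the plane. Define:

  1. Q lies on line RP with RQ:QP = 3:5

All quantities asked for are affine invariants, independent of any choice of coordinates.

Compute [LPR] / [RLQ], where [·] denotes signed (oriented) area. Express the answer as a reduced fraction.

[LPR]:[RLQ] = 8/3

Assign L = (0, 0), R = (1, 0), P = (0, 1) — the answer is frame-independent, so this choice is without loss of generality.
1. Q lies on line RP with RQ:QP = 3:5 ⇒ Q = (5/8, 3/8)
2·[LPR] = -1, 2·[RLQ] = -3/8
[LPR]:[RLQ] = -1:-3/8 = 8/3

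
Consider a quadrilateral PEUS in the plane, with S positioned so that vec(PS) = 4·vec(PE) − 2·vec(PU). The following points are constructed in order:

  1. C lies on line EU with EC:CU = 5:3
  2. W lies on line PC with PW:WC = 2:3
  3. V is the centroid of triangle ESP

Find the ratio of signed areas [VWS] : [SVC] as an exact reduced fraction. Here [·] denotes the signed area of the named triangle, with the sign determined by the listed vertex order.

Choose coordinates P = (0, 0), E = (1, 0), U = (0, 1), S = (4, -2).
1. C lies on line EU with EC:CU = 5:3 ⇒ C = (3/8, 5/8)
2. W lies on line PC with PW:WC = 2:3 ⇒ W = (3/20, 1/4)
3. V is the centroid of triangle ESP ⇒ V = (5/3, -2/3)
2·[VWS] = -7/60, 2·[SVC] = -31/24
[VWS]:[SVC] = -7/60:-31/24 = 14/155

[VWS]:[SVC] = 14/155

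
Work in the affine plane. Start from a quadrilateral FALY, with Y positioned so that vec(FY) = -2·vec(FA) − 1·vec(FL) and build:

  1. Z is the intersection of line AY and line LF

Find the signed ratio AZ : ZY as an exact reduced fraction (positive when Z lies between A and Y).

Set F = (0, 0), A = (1, 0), L = (0, 1), Y = (-2, -1); any affine frame gives the same invariant.
1. Z is the intersection of line AY and line LF ⇒ Z = (0, -1/3)
Z = A + t·(Y−A) with t = 1/3, so AZ:ZY = t:(1−t) = 1/3:2/3

AZ:ZY = 1/2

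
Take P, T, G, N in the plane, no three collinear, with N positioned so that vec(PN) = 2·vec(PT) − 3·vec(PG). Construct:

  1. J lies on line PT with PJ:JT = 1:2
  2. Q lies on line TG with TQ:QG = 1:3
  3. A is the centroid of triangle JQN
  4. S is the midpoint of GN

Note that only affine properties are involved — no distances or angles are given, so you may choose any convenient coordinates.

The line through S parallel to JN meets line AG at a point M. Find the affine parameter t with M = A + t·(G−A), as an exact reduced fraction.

Assign P = (0, 0), T = (1, 0), G = (0, 1), N = (2, -3) — the answer is frame-independent, so this choice is without loss of generality.
1. J lies on line PT with PJ:JT = 1:2 ⇒ J = (1/3, 0)
2. Q lies on line TG with TQ:QG = 1:3 ⇒ Q = (3/4, 1/4)
3. A is the centroid of triangle JQN ⇒ A = (37/36, -11/12)
4. S is the midpoint of GN ⇒ S = (1, -1)
through S parallel to JN: direction (5/3, -3); meets AG at M = (37/12, -19/4)
M = A + t·(G−A) with t = -2

t = -2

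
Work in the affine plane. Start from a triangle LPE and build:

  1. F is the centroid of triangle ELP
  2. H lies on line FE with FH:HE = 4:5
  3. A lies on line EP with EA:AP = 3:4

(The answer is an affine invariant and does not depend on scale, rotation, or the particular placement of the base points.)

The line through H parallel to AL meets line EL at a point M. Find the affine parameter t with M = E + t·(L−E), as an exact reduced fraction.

t = 50/81

Work in coordinates with L = (0, 0), P = (1, 0), E = (0, 1).
1. F is the centroid of triangle ELP ⇒ F = (1/3, 1/3)
2. H lies on line FE with FH:HE = 4:5 ⇒ H = (5/27, 17/27)
3. A lies on line EP with EA:AP = 3:4 ⇒ A = (3/7, 4/7)
through H parallel to AL: direction (-3/7, -4/7); meets EL at M = (0, 31/81)
M = E + t·(L−E) with t = 50/81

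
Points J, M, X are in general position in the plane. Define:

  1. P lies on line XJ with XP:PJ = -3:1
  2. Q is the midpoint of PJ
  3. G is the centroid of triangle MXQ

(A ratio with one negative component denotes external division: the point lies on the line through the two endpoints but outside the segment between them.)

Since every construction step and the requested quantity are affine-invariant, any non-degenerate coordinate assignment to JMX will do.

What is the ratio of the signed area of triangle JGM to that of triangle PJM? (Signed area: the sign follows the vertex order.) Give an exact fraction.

[JGM]:[PJM] = 1/2

Work in coordinates with J = (0, 0), M = (1, 0), X = (0, 1).
1. P lies on line XJ with XP:PJ = -3:1 ⇒ P = (0, -1/2)
2. Q is the midpoint of PJ ⇒ Q = (0, -1/4)
3. G is the centroid of triangle MXQ ⇒ G = (1/3, 1/4)
2·[JGM] = -1/4, 2·[PJM] = -1/2
[JGM]:[PJM] = -1/4:-1/2 = 1/2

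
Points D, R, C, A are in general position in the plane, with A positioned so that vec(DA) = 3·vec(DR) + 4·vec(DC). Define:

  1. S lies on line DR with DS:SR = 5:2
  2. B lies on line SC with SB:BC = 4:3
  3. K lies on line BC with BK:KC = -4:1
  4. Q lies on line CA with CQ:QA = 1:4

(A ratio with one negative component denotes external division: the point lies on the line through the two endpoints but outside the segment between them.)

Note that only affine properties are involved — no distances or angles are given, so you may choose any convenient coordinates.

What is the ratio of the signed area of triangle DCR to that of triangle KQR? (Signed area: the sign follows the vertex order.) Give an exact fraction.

[DCR]:[KQR] = 49/64

Set D = (0, 0), R = (1, 0), C = (0, 1), A = (3, 4); any affine frame gives the same invariant.
1. S lies on line DR with DS:SR = 5:2 ⇒ S = (5/7, 0)
2. B lies on line SC with SB:BC = 4:3 ⇒ B = (15/49, 4/7)
3. K lies on line BC with BK:KC = -4:1 ⇒ K = (-5/49, 8/7)
4. Q lies on line CA with CQ:QA = 1:4 ⇒ Q = (3/5, 8/5)
2·[DCR] = -1, 2·[KQR] = -64/49
[DCR]:[KQR] = -1:-64/49 = 49/64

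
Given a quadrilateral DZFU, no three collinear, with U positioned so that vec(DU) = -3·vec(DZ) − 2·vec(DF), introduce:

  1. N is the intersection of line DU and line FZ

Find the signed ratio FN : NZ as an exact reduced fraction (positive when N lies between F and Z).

Set D = (0, 0), Z = (1, 0), F = (0, 1), U = (-3, -2); any affine frame gives the same invariant.
1. N is the intersection of line DU and line FZ ⇒ N = (3/5, 2/5)
N = F + t·(Z−F) with t = 3/5, so FN:NZ = t:(1−t) = 3/5:2/5

FN:NZ = 3/2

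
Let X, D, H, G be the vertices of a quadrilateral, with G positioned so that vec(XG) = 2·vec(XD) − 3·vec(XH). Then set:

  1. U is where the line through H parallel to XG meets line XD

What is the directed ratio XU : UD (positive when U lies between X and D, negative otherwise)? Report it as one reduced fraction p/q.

XU:UD = 2

Work in coordinates with X = (0, 0), D = (1, 0), H = (0, 1), G = (2, -3).
1. U is where the line through H parallel to XG meets line XD ⇒ U = (2/3, 0)
U = X + t·(D−X) with t = 2/3, so XU:UD = t:(1−t) = 2/3:1/3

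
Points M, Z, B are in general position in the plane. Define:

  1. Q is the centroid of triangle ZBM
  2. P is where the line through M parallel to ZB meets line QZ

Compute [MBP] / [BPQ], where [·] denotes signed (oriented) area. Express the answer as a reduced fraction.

Set M = (0, 0), Z = (1, 0), B = (0, 1); any affine frame gives the same invariant.
1. Q is the centroid of triangle ZBM ⇒ Q = (1/3, 1/3)
2. P is where the line through M parallel to ZB meets line QZ ⇒ P = (-1, 1)
2·[MBP] = 1, 2·[BPQ] = 2/3
[MBP]:[BPQ] = 1:2/3 = 3/2

[MBP]:[BPQ] = 3/2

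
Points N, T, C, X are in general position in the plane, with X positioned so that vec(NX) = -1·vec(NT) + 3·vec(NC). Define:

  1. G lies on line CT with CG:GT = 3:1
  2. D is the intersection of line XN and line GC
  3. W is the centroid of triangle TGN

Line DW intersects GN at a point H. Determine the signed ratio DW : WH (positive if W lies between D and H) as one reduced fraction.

Assign N = (0, 0), T = (1, 0), C = (0, 1), X = (-1, 3) — the answer is frame-independent, so this choice is without loss of generality.
1. G lies on line CT with CG:GT = 3:1 ⇒ G = (3/4, 1/4)
2. D is the intersection of line XN and line GC ⇒ D = (-1/2, 3/2)
3. W is the centroid of triangle TGN ⇒ W = (7/12, 1/12)
line DW meets GN at H = (33/64, 11/64)
W = D + t·(H−D) with t = 16/15, so DW:WH = 16/15:-1/15

DW:WH = -16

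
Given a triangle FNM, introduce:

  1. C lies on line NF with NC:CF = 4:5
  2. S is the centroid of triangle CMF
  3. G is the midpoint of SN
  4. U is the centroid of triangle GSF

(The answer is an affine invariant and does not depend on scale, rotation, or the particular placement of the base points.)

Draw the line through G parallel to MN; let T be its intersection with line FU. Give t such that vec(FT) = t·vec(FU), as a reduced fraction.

Work in coordinates with F = (0, 0), N = (1, 0), M = (0, 1).
1. C lies on line NF with NC:CF = 4:5 ⇒ C = (5/9, 0)
2. S is the centroid of triangle CMF ⇒ S = (5/27, 1/3)
3. G is the midpoint of SN ⇒ G = (16/27, 1/6)
4. U is the centroid of triangle GSF ⇒ U = (7/27, 1/6)
through G parallel to MN: direction (1, -1); meets FU at T = (287/621, 41/138)
T = F + t·(U−F) with t = 41/23

t = 41/23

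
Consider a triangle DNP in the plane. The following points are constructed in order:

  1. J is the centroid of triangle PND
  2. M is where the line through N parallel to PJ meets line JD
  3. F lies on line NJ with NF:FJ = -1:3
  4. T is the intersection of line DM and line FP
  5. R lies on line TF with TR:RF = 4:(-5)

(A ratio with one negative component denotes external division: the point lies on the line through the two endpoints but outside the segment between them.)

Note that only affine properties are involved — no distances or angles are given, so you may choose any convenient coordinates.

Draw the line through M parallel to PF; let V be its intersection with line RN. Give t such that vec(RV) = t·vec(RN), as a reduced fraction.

t = -2

Work in coordinates with D = (0, 0), N = (1, 0), P = (0, 1).
1. J is the centroid of triangle PND ⇒ J = (1/3, 1/3)
2. M is where the line through N parallel to PJ meets line JD ⇒ M = (2/3, 2/3)
3. F lies on line NJ with NF:FJ = -1:3 ⇒ F = (4/3, -1/6)
4. T is the intersection of line DM and line FP ⇒ T = (8/15, 8/15)
5. R lies on line TF with TR:RF = 4:(-5) ⇒ R = (-8/3, 10/3)
through M parallel to PF: direction (4/3, -7/6); meets RN at V = (-10, 10)
V = R + t·(N−R) with t = -2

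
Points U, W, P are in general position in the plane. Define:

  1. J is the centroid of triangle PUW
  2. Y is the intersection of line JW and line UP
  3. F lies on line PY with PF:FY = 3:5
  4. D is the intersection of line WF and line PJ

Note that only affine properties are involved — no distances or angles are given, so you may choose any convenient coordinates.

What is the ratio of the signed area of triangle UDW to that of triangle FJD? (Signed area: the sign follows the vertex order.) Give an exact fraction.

Set U = (0, 0), W = (1, 0), P = (0, 1); any affine frame gives the same invariant.
1. J is the centroid of triangle PUW ⇒ J = (1/3, 1/3)
2. Y is the intersection of line JW and line UP ⇒ Y = (0, 1/2)
3. F lies on line PY with PF:FY = 3:5 ⇒ F = (0, 13/16)
4. D is the intersection of line WF and line PJ ⇒ D = (3/19, 13/19)
2·[UDW] = -13/19, 2·[FJD] = 5/152
[UDW]:[FJD] = -13/19:5/152 = -104/5

[UDW]:[FJD] = -104/5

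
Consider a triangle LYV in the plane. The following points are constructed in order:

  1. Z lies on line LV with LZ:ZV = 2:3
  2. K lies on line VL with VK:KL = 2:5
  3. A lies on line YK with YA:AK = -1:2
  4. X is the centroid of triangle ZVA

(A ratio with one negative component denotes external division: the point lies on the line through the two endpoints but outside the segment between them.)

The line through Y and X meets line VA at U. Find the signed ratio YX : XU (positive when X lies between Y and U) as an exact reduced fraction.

Set L = (0, 0), Y = (1, 0), V = (0, 1); any affine frame gives the same invariant.
1. Z lies on line LV with LZ:ZV = 2:3 ⇒ Z = (0, 2/5)
2. K lies on line VL with VK:KL = 2:5 ⇒ K = (0, 5/7)
3. A lies on line YK with YA:AK = -1:2 ⇒ A = (2, -5/7)
4. X is the centroid of triangle ZVA ⇒ X = (2/3, 8/35)
line YX meets VA at U = (11/6, -4/7)
X = Y + t·(U−Y) with t = -2/5, so YX:XU = -2/5:7/5

YX:XU = -2/7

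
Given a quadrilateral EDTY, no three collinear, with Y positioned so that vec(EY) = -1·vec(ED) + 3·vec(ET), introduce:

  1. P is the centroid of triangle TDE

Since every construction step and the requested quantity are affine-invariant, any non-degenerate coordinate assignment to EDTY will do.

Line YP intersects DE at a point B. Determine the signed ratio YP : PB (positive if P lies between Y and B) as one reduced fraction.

YP:PB = 8

Choose coordinates E = (0, 0), D = (1, 0), T = (0, 1), Y = (-1, 3).
1. P is the centroid of triangle TDE ⇒ P = (1/3, 1/3)
line YP meets DE at B = (1/2, 0)
P = Y + t·(B−Y) with t = 8/9, so YP:PB = 8/9:1/9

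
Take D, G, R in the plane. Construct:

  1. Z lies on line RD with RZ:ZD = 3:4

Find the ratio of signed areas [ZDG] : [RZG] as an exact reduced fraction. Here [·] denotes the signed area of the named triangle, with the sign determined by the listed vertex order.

[ZDG]:[RZG] = 4/3

Set D = (0, 0), G = (1, 0), R = (0, 1); any affine frame gives the same invariant.
1. Z lies on line RD with RZ:ZD = 3:4 ⇒ Z = (0, 4/7)
2·[ZDG] = 4/7, 2·[RZG] = 3/7
[ZDG]:[RZG] = 4/7:3/7 = 4/3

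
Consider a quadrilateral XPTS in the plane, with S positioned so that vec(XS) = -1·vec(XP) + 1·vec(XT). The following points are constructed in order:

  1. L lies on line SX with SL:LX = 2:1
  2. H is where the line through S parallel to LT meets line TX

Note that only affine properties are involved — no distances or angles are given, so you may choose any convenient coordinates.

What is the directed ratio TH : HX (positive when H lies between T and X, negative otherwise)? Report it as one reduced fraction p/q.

TH:HX = -2/3

Choose coordinates X = (0, 0), P = (1, 0), T = (0, 1), S = (-1, 1).
1. L lies on line SX with SL:LX = 2:1 ⇒ L = (-1/3, 1/3)
2. H is where the line through S parallel to LT meets line TX ⇒ H = (0, 3)
H = T + t·(X−T) with t = -2, so TH:HX = t:(1−t) = -2:3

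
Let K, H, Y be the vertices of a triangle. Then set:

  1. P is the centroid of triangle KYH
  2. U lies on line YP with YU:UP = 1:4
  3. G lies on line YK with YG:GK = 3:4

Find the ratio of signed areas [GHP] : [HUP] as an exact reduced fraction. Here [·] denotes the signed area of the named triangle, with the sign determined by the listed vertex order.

Choose coordinates K = (0, 0), H = (1, 0), Y = (0, 1).
1. P is the centroid of triangle KYH ⇒ P = (1/3, 1/3)
2. U lies on line YP with YU:UP = 1:4 ⇒ U = (1/15, 13/15)
3. G lies on line YK with YG:GK = 3:4 ⇒ G = (0, 4/7)
2·[GHP] = -1/21, 2·[HUP] = 4/15
[GHP]:[HUP] = -1/21:4/15 = -5/28

[GHP]:[HUP] = -5/28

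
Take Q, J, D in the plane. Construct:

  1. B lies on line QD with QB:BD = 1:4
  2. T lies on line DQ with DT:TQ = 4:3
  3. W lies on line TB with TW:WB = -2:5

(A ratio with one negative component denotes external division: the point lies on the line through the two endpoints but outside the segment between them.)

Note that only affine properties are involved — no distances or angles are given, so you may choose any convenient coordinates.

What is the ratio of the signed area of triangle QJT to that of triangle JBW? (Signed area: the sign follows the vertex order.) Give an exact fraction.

[QJT]:[JBW] = -9/8

Assign Q = (0, 0), J = (1, 0), D = (0, 1) — the answer is frame-independent, so this choice is without loss of generality.
1. B lies on line QD with QB:BD = 1:4 ⇒ B = (0, 1/5)
2. T lies on line DQ with DT:TQ = 4:3 ⇒ T = (0, 3/7)
3. W lies on line TB with TW:WB = -2:5 ⇒ W = (0, 61/105)
2·[QJT] = 3/7, 2·[JBW] = -8/21
[QJT]:[JBW] = 3/7:-8/21 = -9/8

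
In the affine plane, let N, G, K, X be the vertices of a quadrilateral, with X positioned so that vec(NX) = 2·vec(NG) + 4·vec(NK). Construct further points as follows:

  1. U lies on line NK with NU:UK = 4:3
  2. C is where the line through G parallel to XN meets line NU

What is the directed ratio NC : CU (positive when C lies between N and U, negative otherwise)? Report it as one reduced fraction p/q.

Work in coordinates with N = (0, 0), G = (1, 0), K = (0, 1), X = (2, 4).
1. U lies on line NK with NU:UK = 4:3 ⇒ U = (0, 4/7)
2. C is where the line through G parallel to XN meets line NU ⇒ C = (0, -2)
C = N + t·(U−N) with t = -7/2, so NC:CU = t:(1−t) = -7/2:9/2

NC:CU = -7/9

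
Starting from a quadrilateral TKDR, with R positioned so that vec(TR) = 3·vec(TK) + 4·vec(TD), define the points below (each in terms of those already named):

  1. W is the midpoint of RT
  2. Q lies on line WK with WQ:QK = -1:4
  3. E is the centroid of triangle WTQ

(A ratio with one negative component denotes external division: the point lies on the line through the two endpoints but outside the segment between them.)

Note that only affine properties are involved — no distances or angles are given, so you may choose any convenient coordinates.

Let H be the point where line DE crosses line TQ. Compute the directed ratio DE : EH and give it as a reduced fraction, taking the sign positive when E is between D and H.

Assign T = (0, 0), K = (1, 0), D = (0, 1), R = (3, 4) — the answer is frame-independent, so this choice is without loss of generality.
1. W is the midpoint of RT ⇒ W = (3/2, 2)
2. Q lies on line WK with WQ:QK = -1:4 ⇒ Q = (5/3, 8/3)
3. E is the centroid of triangle WTQ ⇒ E = (19/18, 14/9)
line DE meets TQ at H = (95/102, 76/51)
E = D + t·(H−D) with t = 17/15, so DE:EH = 17/15:-2/15

DE:EH = -17/2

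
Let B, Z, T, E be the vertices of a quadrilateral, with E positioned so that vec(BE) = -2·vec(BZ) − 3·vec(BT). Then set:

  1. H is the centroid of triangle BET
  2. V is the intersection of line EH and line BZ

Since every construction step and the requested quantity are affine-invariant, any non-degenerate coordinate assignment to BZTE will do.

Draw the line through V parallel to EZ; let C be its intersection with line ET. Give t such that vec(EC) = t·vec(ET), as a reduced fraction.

t = 9/14

Work in coordinates with B = (0, 0), Z = (1, 0), T = (0, 1), E = (-2, -3).
1. H is the centroid of triangle BET ⇒ H = (-2/3, -2/3)
2. V is the intersection of line EH and line BZ ⇒ V = (-2/7, 0)
through V parallel to EZ: direction (3, 3); meets ET at C = (-5/7, -3/7)
C = E + t·(T−E) with t = 9/14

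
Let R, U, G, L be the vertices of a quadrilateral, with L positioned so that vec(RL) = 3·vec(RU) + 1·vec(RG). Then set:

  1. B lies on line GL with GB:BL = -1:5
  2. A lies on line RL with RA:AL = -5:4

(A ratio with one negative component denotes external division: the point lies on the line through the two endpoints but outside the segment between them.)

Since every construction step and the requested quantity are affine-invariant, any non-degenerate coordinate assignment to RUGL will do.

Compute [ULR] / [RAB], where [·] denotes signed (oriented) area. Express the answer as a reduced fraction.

Work in coordinates with R = (0, 0), U = (1, 0), G = (0, 1), L = (3, 1).
1. B lies on line GL with GB:BL = -1:5 ⇒ B = (-3/4, 1)
2. A lies on line RL with RA:AL = -5:4 ⇒ A = (15, 5)
2·[ULR] = 1, 2·[RAB] = 75/4
[ULR]:[RAB] = 1:75/4 = 4/75

[ULR]:[RAB] = 4/75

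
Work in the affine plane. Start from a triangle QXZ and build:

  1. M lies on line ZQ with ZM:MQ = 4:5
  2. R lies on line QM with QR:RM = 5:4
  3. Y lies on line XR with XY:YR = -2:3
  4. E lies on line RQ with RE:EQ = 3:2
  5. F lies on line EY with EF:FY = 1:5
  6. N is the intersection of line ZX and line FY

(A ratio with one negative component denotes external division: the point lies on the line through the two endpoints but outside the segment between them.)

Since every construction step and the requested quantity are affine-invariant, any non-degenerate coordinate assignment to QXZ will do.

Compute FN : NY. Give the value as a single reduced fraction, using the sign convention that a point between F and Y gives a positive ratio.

FN:NY = 81/224

Set Q = (0, 0), X = (1, 0), Z = (0, 1); any affine frame gives the same invariant.
1. M lies on line ZQ with ZM:MQ = 4:5 ⇒ M = (0, 5/9)
2. R lies on line QM with QR:RM = 5:4 ⇒ R = (0, 25/81)
3. Y lies on line XR with XY:YR = -2:3 ⇒ Y = (3, -50/81)
4. E lies on line RQ with RE:EQ = 3:2 ⇒ E = (0, 10/81)
5. F lies on line EY with EF:FY = 1:5 ⇒ F = (1/2, 0)
6. N is the intersection of line ZX and line FY ⇒ N = (71/61, -10/61)
N = F + t·(Y−F) with t = 81/305, so FN:NY = t:(1−t) = 81/305:224/305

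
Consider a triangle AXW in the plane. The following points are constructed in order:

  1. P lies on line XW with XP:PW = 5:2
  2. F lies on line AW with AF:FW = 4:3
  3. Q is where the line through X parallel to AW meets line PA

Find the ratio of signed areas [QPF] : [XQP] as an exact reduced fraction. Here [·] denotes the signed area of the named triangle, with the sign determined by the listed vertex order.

[QPF]:[XQP] = -8/35

Work in coordinates with A = (0, 0), X = (1, 0), W = (0, 1).
1. P lies on line XW with XP:PW = 5:2 ⇒ P = (2/7, 5/7)
2. F lies on line AW with AF:FW = 4:3 ⇒ F = (0, 4/7)
3. Q is where the line through X parallel to AW meets line PA ⇒ Q = (1, 5/2)
2·[QPF] = -20/49, 2·[XQP] = 25/14
[QPF]:[XQP] = -20/49:25/14 = -8/35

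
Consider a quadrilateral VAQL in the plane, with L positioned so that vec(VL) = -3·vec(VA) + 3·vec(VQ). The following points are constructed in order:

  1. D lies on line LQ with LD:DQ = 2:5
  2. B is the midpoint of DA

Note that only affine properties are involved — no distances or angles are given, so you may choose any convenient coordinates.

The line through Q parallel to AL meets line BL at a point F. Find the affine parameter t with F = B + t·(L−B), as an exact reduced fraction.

Work in coordinates with V = (0, 0), A = (1, 0), Q = (0, 1), L = (-3, 3).
1. D lies on line LQ with LD:DQ = 2:5 ⇒ D = (-15/7, 17/7)
2. B is the midpoint of DA ⇒ B = (-4/7, 17/14)
through Q parallel to AL: direction (-4, 3); meets BL at F = (14, -19/2)
F = B + t·(L−B) with t = -6

t = -6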